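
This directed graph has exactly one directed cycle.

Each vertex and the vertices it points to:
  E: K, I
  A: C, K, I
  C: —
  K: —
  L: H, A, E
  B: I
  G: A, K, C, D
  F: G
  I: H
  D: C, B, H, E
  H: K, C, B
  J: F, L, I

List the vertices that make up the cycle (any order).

B, H, I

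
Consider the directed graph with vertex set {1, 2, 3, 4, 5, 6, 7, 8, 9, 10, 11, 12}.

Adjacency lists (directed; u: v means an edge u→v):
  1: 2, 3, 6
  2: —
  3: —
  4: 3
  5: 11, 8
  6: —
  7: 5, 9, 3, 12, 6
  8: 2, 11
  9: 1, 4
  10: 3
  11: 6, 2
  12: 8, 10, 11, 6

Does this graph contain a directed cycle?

No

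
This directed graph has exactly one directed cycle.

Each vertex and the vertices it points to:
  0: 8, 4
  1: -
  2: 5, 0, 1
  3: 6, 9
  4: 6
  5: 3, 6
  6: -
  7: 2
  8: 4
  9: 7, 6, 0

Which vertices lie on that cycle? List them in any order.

DFS with gray/black marking from 2:
2 gray
  5 gray
    3 gray
      6 gray
      6 black
      9 gray
        7 gray
          7→2: 2 is gray → back edge
Back edge closes the cycle 2 → 5 → 3 → 9 → 7 → 2; its vertices are {2, 3, 5, 7, 9}.

2, 3, 5, 7, 9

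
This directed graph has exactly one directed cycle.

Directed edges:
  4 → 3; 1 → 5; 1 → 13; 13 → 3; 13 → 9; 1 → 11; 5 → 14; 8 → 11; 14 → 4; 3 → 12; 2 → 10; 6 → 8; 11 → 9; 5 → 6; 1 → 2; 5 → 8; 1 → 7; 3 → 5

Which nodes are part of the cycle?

3, 4, 5, 14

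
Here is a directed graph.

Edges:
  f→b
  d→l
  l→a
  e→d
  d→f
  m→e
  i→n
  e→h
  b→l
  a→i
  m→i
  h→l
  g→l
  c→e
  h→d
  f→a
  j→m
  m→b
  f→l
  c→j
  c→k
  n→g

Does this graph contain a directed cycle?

Yes

DFS with white/gray/black marking, starting from d:
d gray
  f gray
    b gray
      l gray
        a gray
          i gray
            n gray
              g gray
                g→l: l is gray → back edge
Back edge found, so a cycle exists: l → a → i → n → g → l.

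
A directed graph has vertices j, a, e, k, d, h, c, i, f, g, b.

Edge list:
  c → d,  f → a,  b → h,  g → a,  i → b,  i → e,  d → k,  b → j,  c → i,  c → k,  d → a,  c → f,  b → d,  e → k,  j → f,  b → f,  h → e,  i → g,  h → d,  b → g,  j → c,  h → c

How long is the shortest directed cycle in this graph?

4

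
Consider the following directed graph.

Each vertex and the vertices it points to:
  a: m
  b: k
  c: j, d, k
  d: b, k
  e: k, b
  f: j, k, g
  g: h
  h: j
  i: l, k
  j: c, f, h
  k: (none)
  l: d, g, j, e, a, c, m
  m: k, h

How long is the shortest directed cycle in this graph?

2

For each vertex v, BFS finds the shortest path from v back to v.
The shortest such closed walk is j → f → j, length 2.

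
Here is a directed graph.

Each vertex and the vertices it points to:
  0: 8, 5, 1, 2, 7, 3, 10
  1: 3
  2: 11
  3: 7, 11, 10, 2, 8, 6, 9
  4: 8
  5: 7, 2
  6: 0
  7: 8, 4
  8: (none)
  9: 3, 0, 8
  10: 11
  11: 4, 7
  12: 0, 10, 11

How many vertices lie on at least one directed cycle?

A vertex is on a directed cycle iff it belongs to a strongly connected component of size ≥ 2 (or has a self-loop).
The vertices on cycles are {0, 1, 3, 6, 9} — 5 in total.

5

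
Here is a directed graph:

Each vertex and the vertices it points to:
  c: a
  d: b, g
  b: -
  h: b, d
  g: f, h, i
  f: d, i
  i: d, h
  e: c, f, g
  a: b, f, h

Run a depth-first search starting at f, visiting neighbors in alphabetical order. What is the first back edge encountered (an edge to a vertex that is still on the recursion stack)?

DFS from f (visiting neighbors in alphabetical order); mark gray on enter, black on exit:
f gray
  d gray
    b gray
    b black
    g gray
      g→f: f is gray → back edge
First back edge: g → f.

g->f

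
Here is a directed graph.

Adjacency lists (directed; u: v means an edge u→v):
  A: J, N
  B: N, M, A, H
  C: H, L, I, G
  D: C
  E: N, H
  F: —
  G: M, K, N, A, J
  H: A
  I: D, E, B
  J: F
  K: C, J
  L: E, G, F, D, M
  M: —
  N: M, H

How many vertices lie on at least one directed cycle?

A vertex is on a directed cycle iff it belongs to a strongly connected component of size ≥ 2 (or has a self-loop).
The vertices on cycles are {A, C, D, G, H, I, K, L, N} — 9 in total.

9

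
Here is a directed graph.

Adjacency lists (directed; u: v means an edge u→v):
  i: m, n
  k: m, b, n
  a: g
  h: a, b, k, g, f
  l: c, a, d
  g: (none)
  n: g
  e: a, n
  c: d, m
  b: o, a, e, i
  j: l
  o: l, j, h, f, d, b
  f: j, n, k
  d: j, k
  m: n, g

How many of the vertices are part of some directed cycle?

9

A vertex is on a directed cycle iff it belongs to a strongly connected component of size ≥ 2 (or has a self-loop).
The vertices on cycles are {b, c, d, f, h, j, k, l, o} — 9 in total.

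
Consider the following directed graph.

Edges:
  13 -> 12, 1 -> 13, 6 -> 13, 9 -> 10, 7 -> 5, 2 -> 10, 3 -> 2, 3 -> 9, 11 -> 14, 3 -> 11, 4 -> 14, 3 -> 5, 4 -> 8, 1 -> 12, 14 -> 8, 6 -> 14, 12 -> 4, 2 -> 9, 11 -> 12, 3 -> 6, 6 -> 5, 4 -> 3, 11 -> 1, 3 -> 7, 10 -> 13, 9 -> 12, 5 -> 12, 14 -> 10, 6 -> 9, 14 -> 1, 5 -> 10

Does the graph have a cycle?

DFS with white/gray/black marking, starting from 6:
6 gray
  14 gray
    1 gray
      13 gray
        12 gray
          4 gray
            3 gray
              7 gray
                5 gray
                  10 gray
                    10→13: 13 is gray → back edge
Back edge found, so a cycle exists: 13 → 12 → 4 → 3 → 7 → 5 → 10 → 13.

Yes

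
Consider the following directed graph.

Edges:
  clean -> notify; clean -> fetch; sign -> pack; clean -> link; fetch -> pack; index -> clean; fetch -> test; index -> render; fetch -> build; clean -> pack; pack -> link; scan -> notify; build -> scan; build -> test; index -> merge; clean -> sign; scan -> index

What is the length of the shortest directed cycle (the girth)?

For each vertex v, BFS finds the shortest path from v back to v.
The shortest such closed walk is index → clean → fetch → build → scan → index, length 5.

5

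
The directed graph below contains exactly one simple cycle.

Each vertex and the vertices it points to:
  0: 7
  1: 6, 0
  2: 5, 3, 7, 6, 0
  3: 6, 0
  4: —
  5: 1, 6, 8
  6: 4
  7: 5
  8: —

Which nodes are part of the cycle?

0, 1, 5, 7

DFS with gray/black marking from 5:
5 gray
  1 gray
    6 gray
      4 gray
      4 black
    6 black
    0 gray
      7 gray
        7→5: 5 is gray → back edge
Back edge closes the cycle 5 → 1 → 0 → 7 → 5; its vertices are {0, 1, 5, 7}.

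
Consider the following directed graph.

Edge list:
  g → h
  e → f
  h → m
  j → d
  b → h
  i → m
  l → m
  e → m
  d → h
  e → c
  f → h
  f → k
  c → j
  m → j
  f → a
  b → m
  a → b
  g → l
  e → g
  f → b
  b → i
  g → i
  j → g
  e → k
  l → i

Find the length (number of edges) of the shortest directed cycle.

4

For each vertex v, BFS finds the shortest path from v back to v.
The shortest such closed walk is g → i → m → j → g, length 4.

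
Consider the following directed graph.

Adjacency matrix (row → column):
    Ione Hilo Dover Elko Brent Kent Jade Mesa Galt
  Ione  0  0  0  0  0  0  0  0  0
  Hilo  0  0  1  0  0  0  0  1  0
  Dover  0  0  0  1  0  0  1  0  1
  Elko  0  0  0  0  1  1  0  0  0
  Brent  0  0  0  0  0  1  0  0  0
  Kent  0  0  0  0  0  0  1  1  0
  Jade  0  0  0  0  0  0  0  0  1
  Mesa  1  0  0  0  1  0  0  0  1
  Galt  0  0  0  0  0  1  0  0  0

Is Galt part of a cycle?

Yes

Galt is on a cycle iff Galt can reach itself via ≥1 edge.
Galt → Kent → Mesa → Galt — yes.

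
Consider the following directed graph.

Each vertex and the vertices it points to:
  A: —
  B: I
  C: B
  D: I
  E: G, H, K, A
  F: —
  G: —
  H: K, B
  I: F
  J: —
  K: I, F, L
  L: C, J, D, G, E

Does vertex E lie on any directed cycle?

E is on a cycle iff E can reach itself via ≥1 edge.
E → K → L → E — yes.

Yes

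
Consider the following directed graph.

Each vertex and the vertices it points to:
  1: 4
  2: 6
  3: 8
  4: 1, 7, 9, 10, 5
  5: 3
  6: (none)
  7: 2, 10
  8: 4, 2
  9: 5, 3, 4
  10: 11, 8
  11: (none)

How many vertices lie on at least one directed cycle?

8

A vertex is on a directed cycle iff it belongs to a strongly connected component of size ≥ 2 (or has a self-loop).
The vertices on cycles are {1, 3, 4, 5, 7, 8, 9, 10} — 8 in total.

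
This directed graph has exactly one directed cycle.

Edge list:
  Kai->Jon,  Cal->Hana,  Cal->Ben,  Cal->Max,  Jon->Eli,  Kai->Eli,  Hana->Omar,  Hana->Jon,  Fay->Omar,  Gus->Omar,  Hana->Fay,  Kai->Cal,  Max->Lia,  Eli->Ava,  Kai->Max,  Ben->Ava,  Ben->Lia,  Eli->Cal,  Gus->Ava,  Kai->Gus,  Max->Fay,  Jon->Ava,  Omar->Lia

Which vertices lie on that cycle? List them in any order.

Cal, Eli, Jon, Hana

DFS with gray/black marking from Cal:
Cal gray
  Ben gray
    Ava gray
    Ava black
    Lia gray
    Lia black
  Ben black
  Hana gray
    Jon gray
      Jon→Ava: Ava black — skip
      Eli gray
        Eli→Cal: Cal is gray → back edge
Back edge closes the cycle Cal → Hana → Jon → Eli → Cal; its vertices are {Cal, Eli, Jon, Hana}.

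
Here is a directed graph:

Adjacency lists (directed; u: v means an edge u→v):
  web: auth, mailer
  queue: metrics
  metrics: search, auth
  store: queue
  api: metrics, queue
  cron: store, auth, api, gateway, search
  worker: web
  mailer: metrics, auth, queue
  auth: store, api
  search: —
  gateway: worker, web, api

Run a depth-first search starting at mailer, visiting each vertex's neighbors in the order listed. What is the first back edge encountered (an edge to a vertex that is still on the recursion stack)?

queue→metrics

DFS from mailer (visiting each vertex's neighbors in the order listed); mark gray on enter, black on exit:
mailer gray
  metrics gray
    search gray
    search black
    auth gray
      store gray
        queue gray
          queue→metrics: metrics is gray → back edge
First back edge: queue → metrics.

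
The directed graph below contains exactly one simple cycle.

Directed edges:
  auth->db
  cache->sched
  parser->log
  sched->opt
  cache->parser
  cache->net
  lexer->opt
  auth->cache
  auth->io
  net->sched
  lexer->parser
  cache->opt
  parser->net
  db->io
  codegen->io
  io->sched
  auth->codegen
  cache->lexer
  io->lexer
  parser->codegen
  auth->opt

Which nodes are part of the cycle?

io, lexer, parser, codegen

DFS with gray/black marking from parser:
parser gray
  net gray
    sched gray
      opt gray
      opt black
    sched black
  net black
  codegen gray
    io gray
      lexer gray
        lexer→opt: opt black — skip
        lexer→parser: parser is gray → back edge
Back edge closes the cycle parser → codegen → io → lexer → parser; its vertices are {io, lexer, parser, codegen}.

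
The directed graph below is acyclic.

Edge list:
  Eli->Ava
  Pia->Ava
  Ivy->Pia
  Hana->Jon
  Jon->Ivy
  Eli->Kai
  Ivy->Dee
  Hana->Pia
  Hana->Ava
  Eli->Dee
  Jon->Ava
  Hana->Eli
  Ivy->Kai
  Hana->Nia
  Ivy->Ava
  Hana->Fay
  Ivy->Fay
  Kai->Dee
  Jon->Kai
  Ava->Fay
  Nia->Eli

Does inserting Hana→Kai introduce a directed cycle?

Adding Hana→Kai creates a cycle iff Kai can already reach Hana.
Explore from Kai: no path reaches Hana. The graph stays acyclic.

No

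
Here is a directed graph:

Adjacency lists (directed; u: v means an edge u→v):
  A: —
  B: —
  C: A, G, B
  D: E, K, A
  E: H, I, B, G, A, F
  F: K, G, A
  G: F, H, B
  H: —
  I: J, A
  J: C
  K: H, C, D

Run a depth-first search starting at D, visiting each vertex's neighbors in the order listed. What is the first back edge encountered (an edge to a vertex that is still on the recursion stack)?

K->C

DFS from D (visiting each vertex's neighbors in the order listed); mark gray on enter, black on exit:
D gray
  E gray
    H gray
    H black
    I gray
      J gray
        C gray
          A gray
          A black
          G gray
            F gray
              K gray
                K→H: H black — skip
                K→C: C is gray → back edge
First back edge: K → C.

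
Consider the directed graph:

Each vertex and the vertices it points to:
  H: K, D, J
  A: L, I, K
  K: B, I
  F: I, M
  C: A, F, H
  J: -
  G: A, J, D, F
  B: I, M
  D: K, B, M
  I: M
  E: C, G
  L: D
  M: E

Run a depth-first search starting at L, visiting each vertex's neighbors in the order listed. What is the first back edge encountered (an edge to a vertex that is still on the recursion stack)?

A→L

DFS from L (visiting each vertex's neighbors in the order listed); mark gray on enter, black on exit:
L gray
  D gray
    K gray
      B gray
        I gray
          M gray
            E gray
              C gray
                A gray
                  A→L: L is gray → back edge
First back edge: A → L.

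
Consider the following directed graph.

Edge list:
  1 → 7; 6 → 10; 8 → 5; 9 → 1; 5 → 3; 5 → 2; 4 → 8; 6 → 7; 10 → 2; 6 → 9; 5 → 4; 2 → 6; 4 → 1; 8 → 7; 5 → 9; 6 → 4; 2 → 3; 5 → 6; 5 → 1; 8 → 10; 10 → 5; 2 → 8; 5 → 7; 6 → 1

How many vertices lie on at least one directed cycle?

6

A vertex is on a directed cycle iff it belongs to a strongly connected component of size ≥ 2 (or has a self-loop).
The vertices on cycles are {2, 4, 5, 6, 8, 10} — 6 in total.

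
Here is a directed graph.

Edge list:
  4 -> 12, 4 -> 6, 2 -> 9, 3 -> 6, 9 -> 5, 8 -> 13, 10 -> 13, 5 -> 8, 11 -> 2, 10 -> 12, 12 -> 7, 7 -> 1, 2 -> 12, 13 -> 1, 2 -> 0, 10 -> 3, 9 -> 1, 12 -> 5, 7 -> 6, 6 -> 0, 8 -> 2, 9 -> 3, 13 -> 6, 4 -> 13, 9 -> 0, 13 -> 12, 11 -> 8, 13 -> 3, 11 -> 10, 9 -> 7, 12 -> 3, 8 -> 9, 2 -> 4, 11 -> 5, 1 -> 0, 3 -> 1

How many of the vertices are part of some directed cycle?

A vertex is on a directed cycle iff it belongs to a strongly connected component of size ≥ 2 (or has a self-loop).
The vertices on cycles are {2, 4, 5, 8, 9, 12, 13} — 7 in total.

7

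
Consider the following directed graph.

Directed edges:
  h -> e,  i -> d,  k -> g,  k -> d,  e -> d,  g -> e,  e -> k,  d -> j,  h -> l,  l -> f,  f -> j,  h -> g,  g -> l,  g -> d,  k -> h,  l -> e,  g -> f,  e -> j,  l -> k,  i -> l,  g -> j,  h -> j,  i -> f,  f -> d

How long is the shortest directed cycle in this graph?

For each vertex v, BFS finds the shortest path from v back to v.
The shortest such closed walk is l → k → g → l, length 3.

3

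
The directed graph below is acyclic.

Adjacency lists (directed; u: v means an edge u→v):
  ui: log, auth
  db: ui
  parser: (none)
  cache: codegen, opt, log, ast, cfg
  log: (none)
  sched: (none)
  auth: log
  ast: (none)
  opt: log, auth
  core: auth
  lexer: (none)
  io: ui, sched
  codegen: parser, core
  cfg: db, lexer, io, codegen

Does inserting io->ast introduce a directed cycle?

Adding io→ast creates a cycle iff ast can already reach io.
Explore from ast: no path reaches io. The graph stays acyclic.

No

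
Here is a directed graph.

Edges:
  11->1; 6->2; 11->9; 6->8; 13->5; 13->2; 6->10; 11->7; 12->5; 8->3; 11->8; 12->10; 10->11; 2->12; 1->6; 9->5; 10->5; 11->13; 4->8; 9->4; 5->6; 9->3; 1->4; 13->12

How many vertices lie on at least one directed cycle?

9

A vertex is on a directed cycle iff it belongs to a strongly connected component of size ≥ 2 (or has a self-loop).
The vertices on cycles are {1, 2, 5, 6, 9, 10, 11, 12, 13} — 9 in total.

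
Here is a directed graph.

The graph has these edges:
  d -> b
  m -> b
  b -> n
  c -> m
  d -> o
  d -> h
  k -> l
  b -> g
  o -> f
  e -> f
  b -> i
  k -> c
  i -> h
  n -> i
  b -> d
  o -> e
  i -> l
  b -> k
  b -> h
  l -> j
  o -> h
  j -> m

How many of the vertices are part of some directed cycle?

9

A vertex is on a directed cycle iff it belongs to a strongly connected component of size ≥ 2 (or has a self-loop).
The vertices on cycles are {b, c, d, i, j, k, l, m, n} — 9 in total.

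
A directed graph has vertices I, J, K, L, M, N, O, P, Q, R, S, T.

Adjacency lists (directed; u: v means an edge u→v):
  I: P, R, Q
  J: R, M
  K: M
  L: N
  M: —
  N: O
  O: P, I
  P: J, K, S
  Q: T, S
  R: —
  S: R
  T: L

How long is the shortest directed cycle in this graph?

6

For each vertex v, BFS finds the shortest path from v back to v.
The shortest such closed walk is N → O → I → Q → T → L → N, length 6.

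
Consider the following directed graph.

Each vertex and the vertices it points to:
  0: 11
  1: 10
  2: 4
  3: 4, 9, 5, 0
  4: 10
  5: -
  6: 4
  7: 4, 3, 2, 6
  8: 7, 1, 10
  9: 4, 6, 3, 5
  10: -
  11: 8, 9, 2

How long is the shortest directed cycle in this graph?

2

For each vertex v, BFS finds the shortest path from v back to v.
The shortest such closed walk is 3 → 9 → 3, length 2.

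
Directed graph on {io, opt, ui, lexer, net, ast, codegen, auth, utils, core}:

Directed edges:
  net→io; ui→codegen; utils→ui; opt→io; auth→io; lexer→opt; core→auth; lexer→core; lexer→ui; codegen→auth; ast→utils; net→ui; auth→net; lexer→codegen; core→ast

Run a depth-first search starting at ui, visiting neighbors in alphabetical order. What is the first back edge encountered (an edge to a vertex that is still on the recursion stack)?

DFS from ui (visiting neighbors in alphabetical order); mark gray on enter, black on exit:
ui gray
  codegen gray
    auth gray
      io gray
      io black
      net gray
        net→io: io black — skip
        net→ui: ui is gray → back edge
First back edge: net → ui.

net->ui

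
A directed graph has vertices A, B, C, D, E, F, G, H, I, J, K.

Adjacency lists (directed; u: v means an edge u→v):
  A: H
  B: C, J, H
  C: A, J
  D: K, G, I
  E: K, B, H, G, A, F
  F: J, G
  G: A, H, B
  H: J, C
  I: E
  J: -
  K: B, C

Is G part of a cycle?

G lies on a cycle iff there is a path from G back to itself.
Exploring from G, it never reaches itself; equivalently, its strongly connected component is a singleton.

No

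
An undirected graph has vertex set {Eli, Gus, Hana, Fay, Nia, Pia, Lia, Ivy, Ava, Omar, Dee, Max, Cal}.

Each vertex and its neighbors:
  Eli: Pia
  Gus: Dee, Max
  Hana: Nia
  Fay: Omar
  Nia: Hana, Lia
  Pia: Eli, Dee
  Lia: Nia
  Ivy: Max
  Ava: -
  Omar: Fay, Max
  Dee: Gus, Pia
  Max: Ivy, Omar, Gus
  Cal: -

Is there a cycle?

DFS, tracking each vertex's parent; an edge to a visited non-parent vertex closes a cycle.
Start from Nia:
visit Nia (parent –)
  visit Hana (parent Nia)
    Hana–Nia: parent, skip
  visit Lia (parent Nia)
    Lia–Nia: parent, skip
visit Eli (parent –)
  visit Pia (parent Eli)
    Pia–Eli: parent, skip
    visit Dee (parent Pia)
      visit Gus (parent Dee)
        Gus–Dee: parent, skip
        visit Max (parent Gus)
          visit Ivy (parent Max)
            Ivy–Max: parent, skip
          visit Omar (parent Max)
            visit Fay (parent Omar)
              Fay–Omar: parent, skip
            Omar–Max: parent, skip
          Max–Gus: parent, skip
      Dee–Pia: parent, skip
visit Ava (parent –)
visit Cal (parent –)
No non-parent visited neighbor found — the graph is a forest.

No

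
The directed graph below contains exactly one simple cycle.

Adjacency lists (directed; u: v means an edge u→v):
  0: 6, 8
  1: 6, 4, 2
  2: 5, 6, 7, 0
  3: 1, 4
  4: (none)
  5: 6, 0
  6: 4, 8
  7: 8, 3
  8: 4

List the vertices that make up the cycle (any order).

DFS with gray/black marking from 2:
2 gray
  5 gray
    6 gray
      4 gray
      4 black
      8 gray
        8→4: 4 black — skip
      8 black
    6 black
    0 gray
      0→6: 6 black — skip
      0→8: 8 black — skip
    0 black
  5 black
  2→6: 6 black — skip
  7 gray
    7→8: 8 black — skip
    3 gray
      1 gray
        1→6: 6 black — skip
        1→4: 4 black — skip
        1→2: 2 is gray → back edge
Back edge closes the cycle 2 → 7 → 3 → 1 → 2; its vertices are {1, 2, 3, 7}.

1, 2, 3, 7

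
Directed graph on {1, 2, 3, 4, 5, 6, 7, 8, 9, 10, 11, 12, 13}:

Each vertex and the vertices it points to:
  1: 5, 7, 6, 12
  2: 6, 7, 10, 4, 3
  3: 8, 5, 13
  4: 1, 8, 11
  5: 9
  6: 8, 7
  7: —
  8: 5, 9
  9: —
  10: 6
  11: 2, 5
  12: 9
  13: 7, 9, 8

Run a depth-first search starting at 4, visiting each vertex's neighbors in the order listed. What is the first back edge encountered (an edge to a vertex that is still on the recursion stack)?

DFS from 4 (visiting each vertex's neighbors in the order listed); mark gray on enter, black on exit:
4 gray
  1 gray
    5 gray
      9 gray
      9 black
    5 black
    7 gray
    7 black
    6 gray
      8 gray
        8→5: 5 black — skip
        8→9: 9 black — skip
      8 black
      6→7: 7 black — skip
    6 black
    12 gray
      12→9: 9 black — skip
    12 black
  1 black
  4→8: 8 black — skip
  11 gray
    2 gray
      2→6: 6 black — skip
      2→7: 7 black — skip
      10 gray
        10→6: 6 black — skip
      10 black
      2→4: 4 is gray → back edge
First back edge: 2 → 4.

2->4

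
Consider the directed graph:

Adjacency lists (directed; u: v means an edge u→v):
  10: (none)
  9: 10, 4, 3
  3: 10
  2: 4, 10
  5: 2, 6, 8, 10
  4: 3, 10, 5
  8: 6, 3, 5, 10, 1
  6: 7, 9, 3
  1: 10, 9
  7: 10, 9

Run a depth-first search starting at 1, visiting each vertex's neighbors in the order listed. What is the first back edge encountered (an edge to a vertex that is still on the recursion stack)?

2->4

DFS from 1 (visiting each vertex's neighbors in the order listed); mark gray on enter, black on exit:
1 gray
  10 gray
  10 black
  9 gray
    9→10: 10 black — skip
    4 gray
      3 gray
        3→10: 10 black — skip
      3 black
      4→10: 10 black — skip
      5 gray
        2 gray
          2→4: 4 is gray → back edge
First back edge: 2 → 4.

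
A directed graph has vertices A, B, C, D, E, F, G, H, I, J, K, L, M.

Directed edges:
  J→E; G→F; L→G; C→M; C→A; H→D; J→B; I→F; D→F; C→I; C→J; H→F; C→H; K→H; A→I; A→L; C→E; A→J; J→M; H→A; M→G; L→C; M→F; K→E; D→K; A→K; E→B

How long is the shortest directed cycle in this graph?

3

For each vertex v, BFS finds the shortest path from v back to v.
The shortest such closed walk is C → A → L → C, length 3.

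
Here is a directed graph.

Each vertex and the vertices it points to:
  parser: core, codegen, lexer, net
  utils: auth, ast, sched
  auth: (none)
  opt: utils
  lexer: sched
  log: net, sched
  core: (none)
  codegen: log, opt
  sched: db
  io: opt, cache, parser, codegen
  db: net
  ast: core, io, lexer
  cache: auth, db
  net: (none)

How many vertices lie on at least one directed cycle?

A vertex is on a directed cycle iff it belongs to a strongly connected component of size ≥ 2 (or has a self-loop).
The vertices on cycles are {io, ast, opt, utils, parser, codegen} — 6 in total.

6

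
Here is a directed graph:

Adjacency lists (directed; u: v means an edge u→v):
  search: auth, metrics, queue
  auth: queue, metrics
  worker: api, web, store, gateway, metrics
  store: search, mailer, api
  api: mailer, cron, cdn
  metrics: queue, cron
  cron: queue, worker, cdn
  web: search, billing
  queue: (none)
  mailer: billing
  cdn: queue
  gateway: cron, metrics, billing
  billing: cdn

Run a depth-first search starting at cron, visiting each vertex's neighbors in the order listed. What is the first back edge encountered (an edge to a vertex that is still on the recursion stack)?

DFS from cron (visiting each vertex's neighbors in the order listed); mark gray on enter, black on exit:
cron gray
  queue gray
  queue black
  worker gray
    api gray
      mailer gray
        billing gray
          cdn gray
            cdn→queue: queue black — skip
          cdn black
        billing black
      mailer black
      api→cron: cron is gray → back edge
First back edge: api → cron.

api->cron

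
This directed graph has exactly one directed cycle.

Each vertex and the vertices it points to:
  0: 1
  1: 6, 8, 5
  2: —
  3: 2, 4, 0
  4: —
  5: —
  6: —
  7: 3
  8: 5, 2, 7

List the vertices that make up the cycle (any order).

DFS with gray/black marking from 1:
1 gray
  6 gray
  6 black
  8 gray
    5 gray
    5 black
    2 gray
    2 black
    7 gray
      3 gray
        3→2: 2 black — skip
        4 gray
        4 black
        0 gray
          0→1: 1 is gray → back edge
Back edge closes the cycle 1 → 8 → 7 → 3 → 0 → 1; its vertices are {0, 1, 3, 7, 8}.

0, 1, 3, 7, 8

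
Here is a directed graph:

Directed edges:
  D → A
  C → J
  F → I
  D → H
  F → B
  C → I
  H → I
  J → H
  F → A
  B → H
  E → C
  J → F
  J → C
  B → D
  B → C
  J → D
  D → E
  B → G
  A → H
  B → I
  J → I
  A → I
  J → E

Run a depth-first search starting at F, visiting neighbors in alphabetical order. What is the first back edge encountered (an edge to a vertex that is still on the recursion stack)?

J->C

DFS from F (visiting neighbors in alphabetical order); mark gray on enter, black on exit:
F gray
  A gray
    H gray
      I gray
      I black
    H black
    A→I: I black — skip
  A black
  B gray
    C gray
      C→I: I black — skip
      J gray
        J→C: C is gray → back edge
First back edge: J → C.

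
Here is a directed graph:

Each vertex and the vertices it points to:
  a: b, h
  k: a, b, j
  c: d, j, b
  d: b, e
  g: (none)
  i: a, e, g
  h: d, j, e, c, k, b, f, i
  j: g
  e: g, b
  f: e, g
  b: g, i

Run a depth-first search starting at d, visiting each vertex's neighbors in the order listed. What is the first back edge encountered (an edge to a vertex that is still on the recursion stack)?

a->b

DFS from d (visiting each vertex's neighbors in the order listed); mark gray on enter, black on exit:
d gray
  b gray
    g gray
    g black
    i gray
      a gray
        a→b: b is gray → back edge
First back edge: a → b.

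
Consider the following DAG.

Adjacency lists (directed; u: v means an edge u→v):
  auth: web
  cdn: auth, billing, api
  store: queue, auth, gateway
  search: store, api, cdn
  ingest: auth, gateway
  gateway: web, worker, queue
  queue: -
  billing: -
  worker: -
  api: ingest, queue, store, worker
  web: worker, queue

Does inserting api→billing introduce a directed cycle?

Adding api→billing creates a cycle iff billing can already reach api.
Explore from billing: no path reaches api. The graph stays acyclic.

No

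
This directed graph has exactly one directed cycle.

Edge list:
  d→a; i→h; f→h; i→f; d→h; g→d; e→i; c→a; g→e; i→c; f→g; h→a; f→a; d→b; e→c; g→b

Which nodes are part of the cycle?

e, f, g, i

DFS with gray/black marking from f:
f gray
  h gray
    a gray
    a black
  h black
  f→a: a black — skip
  g gray
    e gray
      i gray
        i→f: f is gray → back edge
Back edge closes the cycle f → g → e → i → f; its vertices are {e, f, g, i}.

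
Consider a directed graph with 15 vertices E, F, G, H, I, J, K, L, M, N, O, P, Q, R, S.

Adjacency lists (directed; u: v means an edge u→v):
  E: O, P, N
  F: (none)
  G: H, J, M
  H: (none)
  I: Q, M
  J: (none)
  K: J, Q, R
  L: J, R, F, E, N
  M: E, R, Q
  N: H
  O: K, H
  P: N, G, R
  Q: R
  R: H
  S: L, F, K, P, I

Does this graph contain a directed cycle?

Yes

DFS with white/gray/black marking, starting from R:
R gray
  H gray
  H black
R black
E gray
  O gray
    K gray
      J gray
      J black
      Q gray
        Q→R: R black — skip
      Q black
      K→R: R black — skip
    K black
    O→H: H black — skip
  O black
  P gray
    N gray
      N→H: H black — skip
    N black
    G gray
      G→H: H black — skip
      G→J: J black — skip
      M gray
        M→E: E is gray → back edge
Back edge found, so a cycle exists: E → P → G → M → E.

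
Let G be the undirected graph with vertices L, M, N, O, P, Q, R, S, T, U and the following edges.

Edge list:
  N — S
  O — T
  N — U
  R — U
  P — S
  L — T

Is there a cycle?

No

DFS, tracking each vertex's parent; an edge to a visited non-parent vertex closes a cycle.
Start from P:
visit P (parent –)
  visit S (parent P)
    S–P: parent, skip
    visit N (parent S)
      visit U (parent N)
        visit R (parent U)
          R–U: parent, skip
        U–N: parent, skip
      N–S: parent, skip
visit L (parent –)
  visit T (parent L)
    visit O (parent T)
      O–T: parent, skip
    T–L: parent, skip
visit M (parent –)
visit Q (parent –)
No non-parent visited neighbor found — the graph is a forest.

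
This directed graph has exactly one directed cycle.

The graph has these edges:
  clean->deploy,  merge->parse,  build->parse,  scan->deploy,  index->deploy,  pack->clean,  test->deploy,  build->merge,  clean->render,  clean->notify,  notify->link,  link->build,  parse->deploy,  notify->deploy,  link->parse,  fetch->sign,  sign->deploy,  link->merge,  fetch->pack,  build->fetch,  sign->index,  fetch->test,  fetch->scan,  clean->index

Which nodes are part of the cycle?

link, pack, build, clean, fetch, notify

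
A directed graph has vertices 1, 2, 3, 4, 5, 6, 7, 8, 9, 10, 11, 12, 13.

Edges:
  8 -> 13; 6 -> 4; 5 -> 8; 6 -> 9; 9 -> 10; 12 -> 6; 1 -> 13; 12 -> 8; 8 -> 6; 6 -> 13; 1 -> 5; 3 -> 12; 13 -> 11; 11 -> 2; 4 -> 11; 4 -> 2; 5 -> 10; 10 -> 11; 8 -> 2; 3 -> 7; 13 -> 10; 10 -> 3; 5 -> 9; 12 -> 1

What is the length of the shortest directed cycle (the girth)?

5

For each vertex v, BFS finds the shortest path from v back to v.
The shortest such closed walk is 3 → 12 → 8 → 13 → 10 → 3, length 5.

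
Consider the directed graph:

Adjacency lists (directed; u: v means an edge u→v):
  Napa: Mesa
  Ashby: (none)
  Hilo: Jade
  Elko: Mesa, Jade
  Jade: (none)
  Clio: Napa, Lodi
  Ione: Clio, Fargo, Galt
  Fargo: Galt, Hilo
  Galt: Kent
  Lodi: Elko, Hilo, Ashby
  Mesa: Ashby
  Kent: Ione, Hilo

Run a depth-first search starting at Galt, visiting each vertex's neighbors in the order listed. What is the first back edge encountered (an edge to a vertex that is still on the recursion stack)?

Fargo->Galt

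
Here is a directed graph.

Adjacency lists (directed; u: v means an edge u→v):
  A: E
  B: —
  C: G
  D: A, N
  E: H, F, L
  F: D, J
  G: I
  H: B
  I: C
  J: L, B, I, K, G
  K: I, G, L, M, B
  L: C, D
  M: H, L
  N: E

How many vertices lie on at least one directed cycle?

12

A vertex is on a directed cycle iff it belongs to a strongly connected component of size ≥ 2 (or has a self-loop).
The vertices on cycles are {A, C, D, E, F, G, I, J, K, L, M, N} — 12 in total.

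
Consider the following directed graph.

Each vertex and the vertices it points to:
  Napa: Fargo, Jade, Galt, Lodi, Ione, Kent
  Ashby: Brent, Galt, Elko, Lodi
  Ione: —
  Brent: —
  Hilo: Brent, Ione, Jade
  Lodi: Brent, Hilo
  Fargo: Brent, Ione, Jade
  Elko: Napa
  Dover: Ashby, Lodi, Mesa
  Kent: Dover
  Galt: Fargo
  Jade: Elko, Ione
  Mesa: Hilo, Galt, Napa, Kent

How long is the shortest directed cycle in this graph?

3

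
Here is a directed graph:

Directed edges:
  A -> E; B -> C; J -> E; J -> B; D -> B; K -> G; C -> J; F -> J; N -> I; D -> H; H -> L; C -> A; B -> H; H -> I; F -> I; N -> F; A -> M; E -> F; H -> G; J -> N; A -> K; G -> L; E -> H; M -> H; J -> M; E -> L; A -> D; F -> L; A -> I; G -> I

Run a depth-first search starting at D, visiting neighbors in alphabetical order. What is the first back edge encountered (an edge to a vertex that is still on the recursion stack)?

DFS from D (visiting neighbors in alphabetical order); mark gray on enter, black on exit:
D gray
  B gray
    C gray
      A gray
        A→D: D is gray → back edge
First back edge: A → D.

A→D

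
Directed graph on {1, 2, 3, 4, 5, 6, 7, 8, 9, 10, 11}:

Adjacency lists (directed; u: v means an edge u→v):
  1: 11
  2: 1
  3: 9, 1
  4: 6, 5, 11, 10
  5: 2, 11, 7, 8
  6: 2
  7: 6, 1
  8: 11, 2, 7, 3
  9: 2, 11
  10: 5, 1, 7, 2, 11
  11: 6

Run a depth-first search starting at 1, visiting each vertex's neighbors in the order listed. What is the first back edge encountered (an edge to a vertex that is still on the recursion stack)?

DFS from 1 (visiting each vertex's neighbors in the order listed); mark gray on enter, black on exit:
1 gray
  11 gray
    6 gray
      2 gray
        2→1: 1 is gray → back edge
First back edge: 2 → 1.

2→1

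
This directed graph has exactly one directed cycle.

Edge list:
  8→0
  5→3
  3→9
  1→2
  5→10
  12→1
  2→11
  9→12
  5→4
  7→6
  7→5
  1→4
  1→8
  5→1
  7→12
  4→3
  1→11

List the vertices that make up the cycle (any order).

1, 3, 4, 9, 12

DFS with gray/black marking from 12:
12 gray
  1 gray
    11 gray
    11 black
    2 gray
      2→11: 11 black — skip
    2 black
    8 gray
      0 gray
      0 black
    8 black
    4 gray
      3 gray
        9 gray
          9→12: 12 is gray → back edge
Back edge closes the cycle 12 → 1 → 4 → 3 → 9 → 12; its vertices are {1, 3, 4, 9, 12}.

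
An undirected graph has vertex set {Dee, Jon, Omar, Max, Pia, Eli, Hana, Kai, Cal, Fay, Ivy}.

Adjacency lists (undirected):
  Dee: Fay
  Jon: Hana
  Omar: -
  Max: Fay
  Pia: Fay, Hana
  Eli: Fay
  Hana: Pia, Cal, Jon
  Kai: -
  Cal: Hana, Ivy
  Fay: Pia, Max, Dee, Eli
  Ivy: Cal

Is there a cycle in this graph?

No

DFS, tracking each vertex's parent; an edge to a visited non-parent vertex closes a cycle.
Start from Cal:
visit Cal (parent –)
  visit Hana (parent Cal)
    visit Pia (parent Hana)
      visit Fay (parent Pia)
        Fay–Pia: parent, skip
        visit Max (parent Fay)
          Max–Fay: parent, skip
        visit Dee (parent Fay)
          Dee–Fay: parent, skip
        visit Eli (parent Fay)
          Eli–Fay: parent, skip
      Pia–Hana: parent, skip
    Hana–Cal: parent, skip
    visit Jon (parent Hana)
      Jon–Hana: parent, skip
  visit Ivy (parent Cal)
    Ivy–Cal: parent, skip
visit Omar (parent –)
visit Kai (parent –)
No non-parent visited neighbor found — the graph is a forest.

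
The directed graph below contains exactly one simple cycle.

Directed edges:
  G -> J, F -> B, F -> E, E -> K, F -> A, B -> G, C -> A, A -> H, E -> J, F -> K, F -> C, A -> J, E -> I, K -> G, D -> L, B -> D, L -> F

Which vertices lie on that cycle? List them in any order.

B, D, F, L

DFS with gray/black marking from F:
F gray
  E gray
    I gray
    I black
    K gray
      G gray
        J gray
        J black
      G black
    K black
    E→J: J black — skip
  E black
  C gray
    A gray
      A→J: J black — skip
      H gray
      H black
    A black
  C black
  F→A: A black — skip
  B gray
    B→G: G black — skip
    D gray
      L gray
        L→F: F is gray → back edge
Back edge closes the cycle F → B → D → L → F; its vertices are {B, D, F, L}.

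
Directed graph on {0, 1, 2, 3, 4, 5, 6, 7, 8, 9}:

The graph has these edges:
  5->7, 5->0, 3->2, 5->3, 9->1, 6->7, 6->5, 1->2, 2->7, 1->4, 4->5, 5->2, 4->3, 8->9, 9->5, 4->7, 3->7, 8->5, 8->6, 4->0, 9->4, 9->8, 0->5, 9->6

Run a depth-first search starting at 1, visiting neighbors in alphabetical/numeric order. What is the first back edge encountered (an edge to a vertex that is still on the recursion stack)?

5->0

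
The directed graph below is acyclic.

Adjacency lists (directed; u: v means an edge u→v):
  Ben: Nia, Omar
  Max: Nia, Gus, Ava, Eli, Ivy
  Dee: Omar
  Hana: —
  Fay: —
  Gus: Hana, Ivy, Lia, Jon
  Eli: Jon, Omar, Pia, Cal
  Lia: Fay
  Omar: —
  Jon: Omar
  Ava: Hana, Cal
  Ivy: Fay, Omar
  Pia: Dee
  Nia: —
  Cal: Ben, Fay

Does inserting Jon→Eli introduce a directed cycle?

Adding Jon→Eli creates a cycle iff Eli can already reach Jon.
Path from Eli: Eli → Jon.
So Eli → … → Jon → Eli is a cycle.

Yes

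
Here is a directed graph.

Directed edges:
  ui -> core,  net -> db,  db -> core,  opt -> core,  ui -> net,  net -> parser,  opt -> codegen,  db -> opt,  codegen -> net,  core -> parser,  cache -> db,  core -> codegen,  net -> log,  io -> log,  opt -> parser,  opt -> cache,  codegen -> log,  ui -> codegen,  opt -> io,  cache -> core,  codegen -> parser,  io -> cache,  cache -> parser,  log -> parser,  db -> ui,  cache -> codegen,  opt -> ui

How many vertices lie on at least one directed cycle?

A vertex is on a directed cycle iff it belongs to a strongly connected component of size ≥ 2 (or has a self-loop).
The vertices on cycles are {db, io, ui, net, opt, core, cache, codegen} — 8 in total.

8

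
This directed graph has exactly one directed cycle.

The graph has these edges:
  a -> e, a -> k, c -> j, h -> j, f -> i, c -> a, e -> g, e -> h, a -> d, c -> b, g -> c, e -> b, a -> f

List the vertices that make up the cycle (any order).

a, c, e, g

DFS with gray/black marking from a:
a gray
  k gray
  k black
  d gray
  d black
  f gray
    i gray
    i black
  f black
  e gray
    h gray
      j gray
      j black
    h black
    g gray
      c gray
        c→j: j black — skip
        c→a: a is gray → back edge
Back edge closes the cycle a → e → g → c → a; its vertices are {a, c, e, g}.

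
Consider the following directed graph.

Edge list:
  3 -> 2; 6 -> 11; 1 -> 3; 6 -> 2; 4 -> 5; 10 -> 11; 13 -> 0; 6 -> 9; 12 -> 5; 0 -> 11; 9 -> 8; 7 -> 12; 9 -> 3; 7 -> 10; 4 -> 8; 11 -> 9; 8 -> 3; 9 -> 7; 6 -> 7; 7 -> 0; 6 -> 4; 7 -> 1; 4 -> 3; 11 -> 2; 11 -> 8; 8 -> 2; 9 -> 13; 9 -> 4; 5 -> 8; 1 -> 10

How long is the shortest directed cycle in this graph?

For each vertex v, BFS finds the shortest path from v back to v.
The shortest such closed walk is 9 → 13 → 0 → 11 → 9, length 4.

4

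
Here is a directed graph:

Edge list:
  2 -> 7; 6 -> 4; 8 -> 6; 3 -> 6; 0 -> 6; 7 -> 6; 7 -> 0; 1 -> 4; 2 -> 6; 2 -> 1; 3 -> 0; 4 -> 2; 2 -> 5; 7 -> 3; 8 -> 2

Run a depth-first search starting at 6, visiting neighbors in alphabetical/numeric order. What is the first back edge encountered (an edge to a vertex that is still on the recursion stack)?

DFS from 6 (visiting neighbors in alphabetical/numeric order); mark gray on enter, black on exit:
6 gray
  4 gray
    2 gray
      1 gray
        1→4: 4 is gray → back edge
First back edge: 1 → 4.

1→4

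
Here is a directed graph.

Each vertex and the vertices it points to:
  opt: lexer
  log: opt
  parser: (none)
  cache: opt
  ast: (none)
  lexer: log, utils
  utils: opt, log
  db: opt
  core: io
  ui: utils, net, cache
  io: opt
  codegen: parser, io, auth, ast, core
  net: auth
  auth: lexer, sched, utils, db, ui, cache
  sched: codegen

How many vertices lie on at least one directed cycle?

A vertex is on a directed cycle iff it belongs to a strongly connected component of size ≥ 2 (or has a self-loop).
The vertices on cycles are {ui, log, net, opt, auth, lexer, sched, utils, codegen} — 9 in total.

9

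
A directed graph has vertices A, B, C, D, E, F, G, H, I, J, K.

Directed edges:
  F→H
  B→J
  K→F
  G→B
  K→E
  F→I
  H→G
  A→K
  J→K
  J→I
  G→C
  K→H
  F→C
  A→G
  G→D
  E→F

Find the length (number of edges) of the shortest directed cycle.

5

For each vertex v, BFS finds the shortest path from v back to v.
The shortest such closed walk is G → B → J → K → H → G, length 5.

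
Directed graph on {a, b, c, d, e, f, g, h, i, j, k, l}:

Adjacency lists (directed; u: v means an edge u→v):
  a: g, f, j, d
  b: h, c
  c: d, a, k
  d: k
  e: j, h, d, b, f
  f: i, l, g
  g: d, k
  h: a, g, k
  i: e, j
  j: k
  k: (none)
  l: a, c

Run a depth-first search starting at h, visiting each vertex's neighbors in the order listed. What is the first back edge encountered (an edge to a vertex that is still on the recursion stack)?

e->h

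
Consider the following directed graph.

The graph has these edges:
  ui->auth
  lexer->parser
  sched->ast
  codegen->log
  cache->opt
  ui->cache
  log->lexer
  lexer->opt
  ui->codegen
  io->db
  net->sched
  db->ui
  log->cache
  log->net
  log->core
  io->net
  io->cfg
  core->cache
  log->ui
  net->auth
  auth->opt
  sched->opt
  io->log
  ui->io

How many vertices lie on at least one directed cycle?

5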